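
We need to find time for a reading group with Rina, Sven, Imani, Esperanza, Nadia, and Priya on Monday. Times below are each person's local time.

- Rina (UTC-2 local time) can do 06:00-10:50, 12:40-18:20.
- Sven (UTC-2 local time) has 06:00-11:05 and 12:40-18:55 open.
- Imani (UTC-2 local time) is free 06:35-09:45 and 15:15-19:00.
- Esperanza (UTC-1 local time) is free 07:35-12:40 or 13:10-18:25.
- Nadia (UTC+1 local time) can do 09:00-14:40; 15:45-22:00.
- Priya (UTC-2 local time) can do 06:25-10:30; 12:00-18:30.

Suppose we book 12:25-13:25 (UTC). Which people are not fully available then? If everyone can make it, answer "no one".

Imani, Priya, Rina, Sven

Rina in UTC: 08:00-12:50, 14:40-20:20 (add 2h to convert from UTC-2).
Sven in UTC: 08:00-13:05, 14:40-20:55 (add 2h to convert from UTC-2).
Imani in UTC: 08:35-11:45, 17:15-21:00 (add 2h to convert from UTC-2).
Esperanza in UTC: 08:35-13:40, 14:10-19:25 (add 1h to convert from UTC-1).
Nadia in UTC: 08:00-13:40, 14:45-21:00 (subtract 1h to convert from UTC+1).
Priya in UTC: 08:25-12:30, 14:00-20:30 (add 2h to convert from UTC-2).
Rina: not fully free for 12:25-13:25. Sven: not fully free for 12:25-13:25. Imani: not fully free for 12:25-13:25. Esperanza: free for 12:25-13:25. Nadia: free for 12:25-13:25. Priya: not fully free for 12:25-13:25.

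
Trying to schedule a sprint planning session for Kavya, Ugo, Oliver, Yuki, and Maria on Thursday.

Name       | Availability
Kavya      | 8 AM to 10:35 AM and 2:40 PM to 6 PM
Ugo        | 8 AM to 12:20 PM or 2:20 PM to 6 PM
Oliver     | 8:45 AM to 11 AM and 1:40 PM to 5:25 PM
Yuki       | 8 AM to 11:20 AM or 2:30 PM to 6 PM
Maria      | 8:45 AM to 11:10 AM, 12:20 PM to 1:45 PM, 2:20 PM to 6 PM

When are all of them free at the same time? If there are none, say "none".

Kavya ∩ Ugo: 08:00-10:35, 14:40-18:00.
Kavya ∩ Ugo ∩ Oliver: 08:45-10:35, 14:40-17:25.
Kavya ∩ Ugo ∩ Oliver ∩ Yuki: 08:45-10:35, 14:40-17:25.
Kavya ∩ Ugo ∩ Oliver ∩ Yuki ∩ Maria: 08:45-10:35, 14:40-17:25.

08:45-10:35, 14:40-17:25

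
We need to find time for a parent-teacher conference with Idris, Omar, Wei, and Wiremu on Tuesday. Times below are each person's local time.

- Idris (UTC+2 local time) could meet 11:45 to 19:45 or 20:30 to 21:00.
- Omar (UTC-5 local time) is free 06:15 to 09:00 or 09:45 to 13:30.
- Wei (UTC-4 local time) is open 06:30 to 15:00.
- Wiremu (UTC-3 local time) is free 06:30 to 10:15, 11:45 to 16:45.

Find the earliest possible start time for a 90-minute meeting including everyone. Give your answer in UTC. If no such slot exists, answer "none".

11:15

Idris in UTC: 09:45-17:45, 18:30-19:00 (subtract 2h to convert from UTC+2).
Omar in UTC: 11:15-14:00, 14:45-18:30 (add 5h to convert from UTC-5).
Wei in UTC: 10:30-19:00 (add 4h to convert from UTC-4).
Wiremu in UTC: 09:30-13:15, 14:45-19:45 (add 3h to convert from UTC-3).
Idris ∩ Omar: 11:15-14:00, 14:45-17:45.
Idris ∩ Omar ∩ Wei: 11:15-14:00, 14:45-17:45.
Idris ∩ Omar ∩ Wei ∩ Wiremu: 11:15-13:15, 14:45-17:45.
The first common window of at least 90 minutes is 11:15-13:15, so the earliest start is 11:15.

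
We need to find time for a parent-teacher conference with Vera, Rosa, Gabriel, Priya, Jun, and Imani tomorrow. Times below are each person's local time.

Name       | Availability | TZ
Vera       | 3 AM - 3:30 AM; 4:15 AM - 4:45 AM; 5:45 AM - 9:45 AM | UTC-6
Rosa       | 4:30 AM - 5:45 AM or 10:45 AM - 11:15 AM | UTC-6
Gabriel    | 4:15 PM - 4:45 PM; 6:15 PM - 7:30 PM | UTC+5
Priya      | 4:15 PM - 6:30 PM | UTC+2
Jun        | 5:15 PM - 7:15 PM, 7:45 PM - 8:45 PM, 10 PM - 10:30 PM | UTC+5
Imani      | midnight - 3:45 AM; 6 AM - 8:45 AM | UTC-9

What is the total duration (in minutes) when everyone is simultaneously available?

0

Vera in UTC: 09:00-09:30, 10:15-10:45, 11:45-15:45 (add 6h to convert from UTC-6).
Rosa in UTC: 10:30-11:45, 16:45-17:15 (add 6h to convert from UTC-6).
Gabriel in UTC: 11:15-11:45, 13:15-14:30 (subtract 5h to convert from UTC+5).
Priya in UTC: 14:15-16:30 (subtract 2h to convert from UTC+2).
Jun in UTC: 12:15-14:15, 14:45-15:45, 17:00-17:30 (subtract 5h to convert from UTC+5).
Imani in UTC: 09:00-12:45, 15:00-17:45 (add 9h to convert from UTC-9).
Vera ∩ Rosa: 10:30-10:45.
Vera ∩ Rosa ∩ Gabriel: ∅.
Vera ∩ Rosa ∩ Gabriel ∩ Priya: ∅.
Vera ∩ Rosa ∩ Gabriel ∩ Priya ∩ Jun: ∅.
Vera ∩ Rosa ∩ Gabriel ∩ Priya ∩ Jun ∩ Imani: ∅.
There is no time when everyone is free.
There is no common window, so the total is 0 minutes.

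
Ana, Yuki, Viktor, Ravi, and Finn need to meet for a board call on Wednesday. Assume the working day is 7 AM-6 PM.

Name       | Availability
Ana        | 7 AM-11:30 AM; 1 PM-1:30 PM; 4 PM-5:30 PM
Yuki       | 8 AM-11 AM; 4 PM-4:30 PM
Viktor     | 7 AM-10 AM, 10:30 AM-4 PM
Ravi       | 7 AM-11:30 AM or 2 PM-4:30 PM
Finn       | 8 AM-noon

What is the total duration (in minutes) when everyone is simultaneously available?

Ana ∩ Yuki: 08:00-11:00, 16:00-16:30.
Ana ∩ Yuki ∩ Viktor: 08:00-10:00, 10:30-11:00.
Ana ∩ Yuki ∩ Viktor ∩ Ravi: 08:00-10:00, 10:30-11:00.
Ana ∩ Yuki ∩ Viktor ∩ Ravi ∩ Finn: 08:00-10:00, 10:30-11:00.
Summing the common windows: 120 + 30 = 150 minutes.

150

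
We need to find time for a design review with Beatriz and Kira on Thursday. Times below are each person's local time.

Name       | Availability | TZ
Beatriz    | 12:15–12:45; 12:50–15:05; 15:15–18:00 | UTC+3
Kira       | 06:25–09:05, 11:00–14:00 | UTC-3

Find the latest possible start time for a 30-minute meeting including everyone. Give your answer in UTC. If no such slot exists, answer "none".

Beatriz in UTC: 09:15-09:45, 09:50-12:05, 12:15-15:00 (subtract 3h to convert from UTC+3).
Kira in UTC: 09:25-12:05, 14:00-17:00 (add 3h to convert from UTC-3).
Beatriz ∩ Kira: 09:25-09:45, 09:50-12:05, 14:00-15:00.
The last common window of at least 30 minutes is 14:00-15:00; a 30-minute meeting can start as late as 14:30 and still end by 15:00.

14:30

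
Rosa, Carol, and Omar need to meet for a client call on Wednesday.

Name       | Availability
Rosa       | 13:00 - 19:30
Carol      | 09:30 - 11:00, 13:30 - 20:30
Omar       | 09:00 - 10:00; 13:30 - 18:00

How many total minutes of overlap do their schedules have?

Rosa ∩ Carol: 13:30-19:30.
Rosa ∩ Carol ∩ Omar: 13:30-18:00.
So the common availability across everyone is 13:30-18:00.
That's a single block of 270 minutes.

270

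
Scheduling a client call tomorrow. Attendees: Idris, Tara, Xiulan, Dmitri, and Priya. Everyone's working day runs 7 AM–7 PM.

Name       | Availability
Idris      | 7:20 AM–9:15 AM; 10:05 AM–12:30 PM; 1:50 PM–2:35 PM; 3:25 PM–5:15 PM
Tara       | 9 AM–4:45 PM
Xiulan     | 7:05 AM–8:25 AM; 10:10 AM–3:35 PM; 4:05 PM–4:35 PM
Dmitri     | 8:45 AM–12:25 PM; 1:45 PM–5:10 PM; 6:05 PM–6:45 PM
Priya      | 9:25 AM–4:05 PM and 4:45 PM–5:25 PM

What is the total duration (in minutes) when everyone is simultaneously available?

190

Idris ∩ Tara: 09:00-09:15, 10:05-12:30, 13:50-14:35, 15:25-16:45.
Idris ∩ Tara ∩ Xiulan: 10:10-12:30, 13:50-14:35, 15:25-15:35, 16:05-16:35.
Idris ∩ Tara ∩ Xiulan ∩ Dmitri: 10:10-12:25, 13:50-14:35, 15:25-15:35, 16:05-16:35.
Idris ∩ Tara ∩ Xiulan ∩ Dmitri ∩ Priya: 10:10-12:25, 13:50-14:35, 15:25-15:35.
Summing the common windows: 135 + 45 + 10 = 190 minutes.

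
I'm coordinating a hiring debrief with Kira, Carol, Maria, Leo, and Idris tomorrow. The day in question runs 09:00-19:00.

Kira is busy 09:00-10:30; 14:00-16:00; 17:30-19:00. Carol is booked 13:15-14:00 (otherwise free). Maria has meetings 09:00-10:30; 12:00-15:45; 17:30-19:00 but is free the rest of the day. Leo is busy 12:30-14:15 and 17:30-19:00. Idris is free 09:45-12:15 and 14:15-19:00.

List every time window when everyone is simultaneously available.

Kira free: 10:30-14:00, 16:00-17:30 (invert busy blocks within the working day).
Carol free: 09:00-13:15, 14:00-19:00 (invert busy blocks within the working day).
Maria free: 10:30-12:00, 15:45-17:30 (invert busy blocks within the working day).
Leo free: 09:00-12:30, 14:15-17:30 (invert busy blocks within the working day).
Idris free: 09:45-12:15, 14:15-19:00.
Kira ∩ Carol: 10:30-13:15, 16:00-17:30.
Kira ∩ Carol ∩ Maria: 10:30-12:00, 16:00-17:30.
Kira ∩ Carol ∩ Maria ∩ Leo: 10:30-12:00, 16:00-17:30.
Kira ∩ Carol ∩ Maria ∩ Leo ∩ Idris: 10:30-12:00, 16:00-17:30.

10:30-12:00, 16:00-17:30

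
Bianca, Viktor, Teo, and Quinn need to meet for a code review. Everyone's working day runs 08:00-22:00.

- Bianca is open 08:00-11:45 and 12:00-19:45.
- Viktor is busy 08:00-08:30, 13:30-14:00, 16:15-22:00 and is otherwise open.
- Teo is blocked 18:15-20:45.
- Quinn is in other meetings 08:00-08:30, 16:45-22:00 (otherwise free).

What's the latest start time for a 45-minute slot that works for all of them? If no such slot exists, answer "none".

15:30

Bianca free: 08:00-11:45, 12:00-19:45.
Viktor free: 08:30-13:30, 14:00-16:15 (invert busy blocks within the working day).
Teo free: 08:00-18:15, 20:45-22:00 (invert busy blocks within the working day).
Quinn free: 08:30-16:45 (invert busy blocks within the working day).
Bianca ∩ Viktor: 08:30-11:45, 12:00-13:30, 14:00-16:15.
Bianca ∩ Viktor ∩ Teo: 08:30-11:45, 12:00-13:30, 14:00-16:15.
Bianca ∩ Viktor ∩ Teo ∩ Quinn: 08:30-11:45, 12:00-13:30, 14:00-16:15.
Those are the intersection windows.
The last common window of at least 45 minutes is 14:00-16:15; a 45-minute meeting can start as late as 15:30 and still end by 16:15.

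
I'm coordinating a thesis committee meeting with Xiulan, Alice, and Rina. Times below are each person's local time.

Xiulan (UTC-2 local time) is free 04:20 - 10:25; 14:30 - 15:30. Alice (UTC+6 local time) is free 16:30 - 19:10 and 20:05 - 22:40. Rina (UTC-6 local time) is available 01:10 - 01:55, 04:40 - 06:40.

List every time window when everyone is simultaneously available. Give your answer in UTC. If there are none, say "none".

Xiulan in UTC: 06:20-12:25, 16:30-17:30 (add 2h to convert from UTC-2).
Alice in UTC: 10:30-13:10, 14:05-16:40 (subtract 6h to convert from UTC+6).
Rina in UTC: 07:10-07:55, 10:40-12:40 (add 6h to convert from UTC-6).
Xiulan ∩ Alice: 10:30-12:25, 16:30-16:40.
Xiulan ∩ Alice ∩ Rina: 10:40-12:25.
So the common availability across everyone is 10:40-12:25.

10:40-12:25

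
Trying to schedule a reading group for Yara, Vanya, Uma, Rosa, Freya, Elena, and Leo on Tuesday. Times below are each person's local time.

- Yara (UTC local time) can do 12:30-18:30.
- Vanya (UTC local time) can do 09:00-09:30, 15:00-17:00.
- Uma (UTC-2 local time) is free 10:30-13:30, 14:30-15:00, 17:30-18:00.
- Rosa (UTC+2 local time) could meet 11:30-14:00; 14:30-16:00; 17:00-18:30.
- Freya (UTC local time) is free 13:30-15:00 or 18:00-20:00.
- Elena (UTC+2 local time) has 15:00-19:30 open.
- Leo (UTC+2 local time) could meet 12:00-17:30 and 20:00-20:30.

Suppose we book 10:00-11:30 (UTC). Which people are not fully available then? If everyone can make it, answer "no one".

Elena, Freya, Uma, Vanya, Yara

Yara in UTC: 12:30-18:30.
Vanya in UTC: 09:00-09:30, 15:00-17:00.
Uma in UTC: 12:30-15:30, 16:30-17:00, 19:30-20:00 (add 2h to convert from UTC-2).
Rosa in UTC: 09:30-12:00, 12:30-14:00, 15:00-16:30 (subtract 2h to convert from UTC+2).
Freya in UTC: 13:30-15:00, 18:00-20:00.
Elena in UTC: 13:00-17:30 (subtract 2h to convert from UTC+2).
Leo in UTC: 10:00-15:30, 18:00-18:30 (subtract 2h to convert from UTC+2).
Yara: not fully free for 10:00-11:30. Vanya: not fully free for 10:00-11:30. Uma: not fully free for 10:00-11:30. Rosa: free for 10:00-11:30. Freya: not fully free for 10:00-11:30. Elena: not fully free for 10:00-11:30. Leo: free for 10:00-11:30.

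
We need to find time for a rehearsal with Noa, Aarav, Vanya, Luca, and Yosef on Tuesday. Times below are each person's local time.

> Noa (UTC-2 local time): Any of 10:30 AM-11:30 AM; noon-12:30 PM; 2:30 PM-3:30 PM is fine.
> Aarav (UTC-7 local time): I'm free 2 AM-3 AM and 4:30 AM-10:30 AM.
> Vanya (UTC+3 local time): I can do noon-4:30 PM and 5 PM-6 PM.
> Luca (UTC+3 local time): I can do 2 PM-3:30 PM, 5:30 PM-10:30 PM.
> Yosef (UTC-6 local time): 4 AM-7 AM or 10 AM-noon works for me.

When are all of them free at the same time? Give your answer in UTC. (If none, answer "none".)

Noa in UTC: 12:30-13:30, 14:00-14:30, 16:30-17:30 (add 2h to convert from UTC-2).
Aarav in UTC: 09:00-10:00, 11:30-17:30 (add 7h to convert from UTC-7).
Vanya in UTC: 09:00-13:30, 14:00-15:00 (subtract 3h to convert from UTC+3).
Luca in UTC: 11:00-12:30, 14:30-19:30 (subtract 3h to convert from UTC+3).
Yosef in UTC: 10:00-13:00, 16:00-18:00 (add 6h to convert from UTC-6).
Noa ∩ Aarav: 12:30-13:30, 14:00-14:30, 16:30-17:30.
Noa ∩ Aarav ∩ Vanya: 12:30-13:30, 14:00-14:30.
Noa ∩ Aarav ∩ Vanya ∩ Luca: ∅.
Noa ∩ Aarav ∩ Vanya ∩ Luca ∩ Yosef: ∅.
There is no time when everyone is free.

none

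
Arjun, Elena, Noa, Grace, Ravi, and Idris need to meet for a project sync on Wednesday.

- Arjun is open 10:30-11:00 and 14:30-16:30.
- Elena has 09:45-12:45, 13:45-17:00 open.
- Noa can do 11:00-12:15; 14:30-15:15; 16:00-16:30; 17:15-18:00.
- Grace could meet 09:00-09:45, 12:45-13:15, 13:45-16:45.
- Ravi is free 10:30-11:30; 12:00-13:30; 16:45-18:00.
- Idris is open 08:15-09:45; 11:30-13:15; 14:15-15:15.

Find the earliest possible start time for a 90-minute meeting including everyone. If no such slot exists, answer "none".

Arjun ∩ Elena: 10:30-11:00, 14:30-16:30.
Arjun ∩ Elena ∩ Noa: 14:30-15:15, 16:00-16:30.
Arjun ∩ Elena ∩ Noa ∩ Grace: 14:30-15:15, 16:00-16:30.
Arjun ∩ Elena ∩ Noa ∩ Grace ∩ Ravi: ∅.
Arjun ∩ Elena ∩ Noa ∩ Grace ∩ Ravi ∩ Idris: ∅.
There is no time when everyone is free.
No common window is at least 90 minutes long.

none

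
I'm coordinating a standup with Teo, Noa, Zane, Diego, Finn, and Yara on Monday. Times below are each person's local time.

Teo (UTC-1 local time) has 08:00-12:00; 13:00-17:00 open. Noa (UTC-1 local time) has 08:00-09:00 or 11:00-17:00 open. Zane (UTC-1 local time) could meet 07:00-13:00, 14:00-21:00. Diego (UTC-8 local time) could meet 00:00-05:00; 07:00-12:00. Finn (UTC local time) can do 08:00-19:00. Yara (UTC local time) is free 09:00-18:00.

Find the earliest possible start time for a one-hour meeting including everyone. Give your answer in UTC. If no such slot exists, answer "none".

Teo in UTC: 09:00-13:00, 14:00-18:00 (add 1h to convert from UTC-1).
Noa in UTC: 09:00-10:00, 12:00-18:00 (add 1h to convert from UTC-1).
Zane in UTC: 08:00-14:00, 15:00-22:00 (add 1h to convert from UTC-1).
Diego in UTC: 08:00-13:00, 15:00-20:00 (add 8h to convert from UTC-8).
Finn in UTC: 08:00-19:00.
Yara in UTC: 09:00-18:00.
Teo ∩ Noa: 09:00-10:00, 12:00-13:00, 14:00-18:00.
Teo ∩ Noa ∩ Zane: 09:00-10:00, 12:00-13:00, 15:00-18:00.
Teo ∩ Noa ∩ Zane ∩ Diego: 09:00-10:00, 12:00-13:00, 15:00-18:00.
Teo ∩ Noa ∩ Zane ∩ Diego ∩ Finn: 09:00-10:00, 12:00-13:00, 15:00-18:00.
Teo ∩ Noa ∩ Zane ∩ Diego ∩ Finn ∩ Yara: 09:00-10:00, 12:00-13:00, 15:00-18:00.
So the common availability across everyone is 09:00-10:00, 12:00-13:00, 15:00-18:00.
The first common window of at least 60 minutes is 09:00-10:00, so the earliest start is 09:00.

09:00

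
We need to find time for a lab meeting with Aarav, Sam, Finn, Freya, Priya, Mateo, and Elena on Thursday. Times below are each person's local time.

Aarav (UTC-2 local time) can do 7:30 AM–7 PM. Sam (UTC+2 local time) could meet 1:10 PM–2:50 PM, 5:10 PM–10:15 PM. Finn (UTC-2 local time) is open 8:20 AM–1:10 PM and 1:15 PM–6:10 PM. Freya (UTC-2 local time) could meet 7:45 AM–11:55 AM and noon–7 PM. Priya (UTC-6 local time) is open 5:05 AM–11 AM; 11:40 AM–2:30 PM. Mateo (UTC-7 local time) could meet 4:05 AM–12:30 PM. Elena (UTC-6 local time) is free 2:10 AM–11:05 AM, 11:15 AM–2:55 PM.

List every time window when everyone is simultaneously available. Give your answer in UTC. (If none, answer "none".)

11:10-12:50, 15:15-17:00, 17:40-19:30

Aarav in UTC: 09:30-21:00 (add 2h to convert from UTC-2).
Sam in UTC: 11:10-12:50, 15:10-20:15 (subtract 2h to convert from UTC+2).
Finn in UTC: 10:20-15:10, 15:15-20:10 (add 2h to convert from UTC-2).
Freya in UTC: 09:45-13:55, 14:00-21:00 (add 2h to convert from UTC-2).
Priya in UTC: 11:05-17:00, 17:40-20:30 (add 6h to convert from UTC-6).
Mateo in UTC: 11:05-19:30 (add 7h to convert from UTC-7).
Elena in UTC: 08:10-17:05, 17:15-20:55 (add 6h to convert from UTC-6).
Aarav ∩ Sam: 11:10-12:50, 15:10-20:15.
Aarav ∩ Sam ∩ Finn: 11:10-12:50, 15:15-20:10.
Aarav ∩ Sam ∩ Finn ∩ Freya: 11:10-12:50, 15:15-20:10.
Aarav ∩ Sam ∩ Finn ∩ Freya ∩ Priya: 11:10-12:50, 15:15-17:00, 17:40-20:10.
Aarav ∩ Sam ∩ Finn ∩ Freya ∩ Priya ∩ Mateo: 11:10-12:50, 15:15-17:00, 17:40-19:30.
Aarav ∩ Sam ∩ Finn ∩ Freya ∩ Priya ∩ Mateo ∩ Elena: 11:10-12:50, 15:15-17:00, 17:40-19:30.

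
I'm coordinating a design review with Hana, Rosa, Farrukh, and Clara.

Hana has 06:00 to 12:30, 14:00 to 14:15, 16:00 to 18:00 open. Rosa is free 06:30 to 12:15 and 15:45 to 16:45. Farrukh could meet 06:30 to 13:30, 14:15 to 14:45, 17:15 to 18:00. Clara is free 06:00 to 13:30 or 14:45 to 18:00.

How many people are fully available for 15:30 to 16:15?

1

Clara can make the full 15:30-16:15 slot — that's 1.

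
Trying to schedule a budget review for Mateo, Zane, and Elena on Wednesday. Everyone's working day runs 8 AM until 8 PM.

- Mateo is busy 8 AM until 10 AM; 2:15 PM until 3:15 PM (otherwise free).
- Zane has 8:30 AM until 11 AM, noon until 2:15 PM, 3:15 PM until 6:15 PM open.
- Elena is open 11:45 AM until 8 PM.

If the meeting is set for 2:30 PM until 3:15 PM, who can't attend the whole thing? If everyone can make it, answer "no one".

Mateo, Zane

Mateo free: 10:00-14:15, 15:15-20:00 (invert busy blocks within the working day).
Zane free: 08:30-11:00, 12:00-14:15, 15:15-18:15.
Elena free: 11:45-20:00.
Mateo: not fully free for 14:30-15:15. Zane: not fully free for 14:30-15:15. Elena: free for 14:30-15:15.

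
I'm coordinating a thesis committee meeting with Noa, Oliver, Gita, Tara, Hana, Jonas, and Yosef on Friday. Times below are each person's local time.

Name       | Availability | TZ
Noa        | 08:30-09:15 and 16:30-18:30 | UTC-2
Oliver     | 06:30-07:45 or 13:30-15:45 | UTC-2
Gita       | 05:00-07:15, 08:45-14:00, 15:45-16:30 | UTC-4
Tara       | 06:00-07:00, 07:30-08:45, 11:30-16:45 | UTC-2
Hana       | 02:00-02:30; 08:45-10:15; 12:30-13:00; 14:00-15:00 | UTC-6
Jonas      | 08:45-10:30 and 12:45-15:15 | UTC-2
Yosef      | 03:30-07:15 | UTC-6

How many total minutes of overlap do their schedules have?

Noa in UTC: 10:30-11:15, 18:30-20:30 (add 2h to convert from UTC-2).
Oliver in UTC: 08:30-09:45, 15:30-17:45 (add 2h to convert from UTC-2).
Gita in UTC: 09:00-11:15, 12:45-18:00, 19:45-20:30 (add 4h to convert from UTC-4).
Tara in UTC: 08:00-09:00, 09:30-10:45, 13:30-18:45 (add 2h to convert from UTC-2).
Hana in UTC: 08:00-08:30, 14:45-16:15, 18:30-19:00, 20:00-21:00 (add 6h to convert from UTC-6).
Jonas in UTC: 10:45-12:30, 14:45-17:15 (add 2h to convert from UTC-2).
Yosef in UTC: 09:30-13:15 (add 6h to convert from UTC-6).
Noa ∩ Oliver: ∅.
Noa ∩ Oliver ∩ Gita: ∅.
Noa ∩ Oliver ∩ Gita ∩ Tara: ∅.
Noa ∩ Oliver ∩ Gita ∩ Tara ∩ Hana: ∅.
Noa ∩ Oliver ∩ Gita ∩ Tara ∩ Hana ∩ Jonas: ∅.
Noa ∩ Oliver ∩ Gita ∩ Tara ∩ Hana ∩ Jonas ∩ Yosef: ∅.
There is no time when everyone is free.
There is no common window, so the total is 0 minutes.

0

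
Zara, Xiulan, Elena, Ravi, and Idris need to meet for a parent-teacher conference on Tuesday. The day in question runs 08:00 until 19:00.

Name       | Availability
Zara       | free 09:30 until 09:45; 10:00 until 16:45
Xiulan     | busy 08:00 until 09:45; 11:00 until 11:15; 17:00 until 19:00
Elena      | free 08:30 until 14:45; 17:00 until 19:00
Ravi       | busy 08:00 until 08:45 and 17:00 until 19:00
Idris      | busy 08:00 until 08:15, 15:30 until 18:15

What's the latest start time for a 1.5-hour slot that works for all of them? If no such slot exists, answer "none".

Zara free: 09:30-09:45, 10:00-16:45.
Xiulan free: 09:45-11:00, 11:15-17:00 (invert busy blocks within the working day).
Elena free: 08:30-14:45, 17:00-19:00.
Ravi free: 08:45-17:00 (invert busy blocks within the working day).
Idris free: 08:15-15:30, 18:15-19:00 (invert busy blocks within the working day).
Zara ∩ Xiulan: 10:00-11:00, 11:15-16:45.
Zara ∩ Xiulan ∩ Elena: 10:00-11:00, 11:15-14:45.
Zara ∩ Xiulan ∩ Elena ∩ Ravi: 10:00-11:00, 11:15-14:45.
Zara ∩ Xiulan ∩ Elena ∩ Ravi ∩ Idris: 10:00-11:00, 11:15-14:45.
The last common window of at least 90 minutes is 11:15-14:45; a 90-minute meeting can start as late as 13:15 and still end by 14:45.

13:15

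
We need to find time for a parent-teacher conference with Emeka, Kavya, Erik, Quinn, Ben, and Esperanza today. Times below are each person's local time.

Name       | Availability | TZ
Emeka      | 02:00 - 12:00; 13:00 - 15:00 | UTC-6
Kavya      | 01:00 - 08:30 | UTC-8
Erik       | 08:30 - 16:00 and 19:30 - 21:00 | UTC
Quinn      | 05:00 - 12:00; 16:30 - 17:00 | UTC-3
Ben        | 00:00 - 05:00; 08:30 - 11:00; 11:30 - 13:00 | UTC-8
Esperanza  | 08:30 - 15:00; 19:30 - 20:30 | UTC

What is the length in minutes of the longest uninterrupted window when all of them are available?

240

Emeka in UTC: 08:00-18:00, 19:00-21:00 (add 6h to convert from UTC-6).
Kavya in UTC: 09:00-16:30 (add 8h to convert from UTC-8).
Erik in UTC: 08:30-16:00, 19:30-21:00.
Quinn in UTC: 08:00-15:00, 19:30-20:00 (add 3h to convert from UTC-3).
Ben in UTC: 08:00-13:00, 16:30-19:00, 19:30-21:00 (add 8h to convert from UTC-8).
Esperanza in UTC: 08:30-15:00, 19:30-20:30.
Emeka ∩ Kavya: 09:00-16:30.
Emeka ∩ Kavya ∩ Erik: 09:00-16:00.
Emeka ∩ Kavya ∩ Erik ∩ Quinn: 09:00-15:00.
Emeka ∩ Kavya ∩ Erik ∩ Quinn ∩ Ben: 09:00-13:00.
Emeka ∩ Kavya ∩ Erik ∩ Quinn ∩ Ben ∩ Esperanza: 09:00-13:00.
The longest is 09:00-13:00 at 240 minutes.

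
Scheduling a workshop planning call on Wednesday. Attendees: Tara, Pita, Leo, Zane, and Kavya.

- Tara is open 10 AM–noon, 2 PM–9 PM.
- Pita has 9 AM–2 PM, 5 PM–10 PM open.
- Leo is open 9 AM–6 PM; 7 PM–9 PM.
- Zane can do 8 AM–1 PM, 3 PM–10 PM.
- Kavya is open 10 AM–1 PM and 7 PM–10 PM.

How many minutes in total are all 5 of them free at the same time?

240

Tara ∩ Pita: 10:00-12:00, 17:00-21:00.
Tara ∩ Pita ∩ Leo: 10:00-12:00, 17:00-18:00, 19:00-21:00.
Tara ∩ Pita ∩ Leo ∩ Zane: 10:00-12:00, 17:00-18:00, 19:00-21:00.
Tara ∩ Pita ∩ Leo ∩ Zane ∩ Kavya: 10:00-12:00, 19:00-21:00.
So the common availability across everyone is 10:00-12:00, 19:00-21:00.
Summing the common windows: 120 + 120 = 240 minutes.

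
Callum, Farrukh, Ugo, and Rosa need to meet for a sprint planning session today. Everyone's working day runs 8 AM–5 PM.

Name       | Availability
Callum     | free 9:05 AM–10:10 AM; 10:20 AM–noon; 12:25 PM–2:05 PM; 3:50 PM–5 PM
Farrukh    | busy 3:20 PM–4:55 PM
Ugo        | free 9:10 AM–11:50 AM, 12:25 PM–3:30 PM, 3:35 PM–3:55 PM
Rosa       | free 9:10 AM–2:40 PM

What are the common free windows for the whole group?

09:10-10:10, 10:20-11:50, 12:25-14:05

Callum free: 09:05-10:10, 10:20-12:00, 12:25-14:05, 15:50-17:00.
Farrukh free: 08:00-15:20, 16:55-17:00 (invert busy blocks within the working day).
Ugo free: 09:10-11:50, 12:25-15:30, 15:35-15:55.
Rosa free: 09:10-14:40.
Callum ∩ Farrukh: 09:05-10:10, 10:20-12:00, 12:25-14:05, 16:55-17:00.
Callum ∩ Farrukh ∩ Ugo: 09:10-10:10, 10:20-11:50, 12:25-14:05.
Callum ∩ Farrukh ∩ Ugo ∩ Rosa: 09:10-10:10, 10:20-11:50, 12:25-14:05.
Those are the intersection windows.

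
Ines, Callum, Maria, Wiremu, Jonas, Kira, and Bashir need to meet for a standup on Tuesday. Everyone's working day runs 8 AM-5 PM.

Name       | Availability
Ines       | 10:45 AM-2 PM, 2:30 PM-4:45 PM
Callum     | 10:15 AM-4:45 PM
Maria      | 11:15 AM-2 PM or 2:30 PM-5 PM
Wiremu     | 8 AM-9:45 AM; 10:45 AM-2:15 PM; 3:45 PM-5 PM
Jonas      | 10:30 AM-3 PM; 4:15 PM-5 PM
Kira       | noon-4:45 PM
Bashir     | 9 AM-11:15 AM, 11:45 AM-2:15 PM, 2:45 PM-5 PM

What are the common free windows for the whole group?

12:00-14:00, 16:15-16:45

Ines ∩ Callum: 10:45-14:00, 14:30-16:45.
Ines ∩ Callum ∩ Maria: 11:15-14:00, 14:30-16:45.
Ines ∩ Callum ∩ Maria ∩ Wiremu: 11:15-14:00, 15:45-16:45.
Ines ∩ Callum ∩ Maria ∩ Wiremu ∩ Jonas: 11:15-14:00, 16:15-16:45.
Ines ∩ Callum ∩ Maria ∩ Wiremu ∩ Jonas ∩ Kira: 12:00-14:00, 16:15-16:45.
Ines ∩ Callum ∩ Maria ∩ Wiremu ∩ Jonas ∩ Kira ∩ Bashir: 12:00-14:00, 16:15-16:45.
So the common availability across everyone is 12:00-14:00, 16:15-16:45.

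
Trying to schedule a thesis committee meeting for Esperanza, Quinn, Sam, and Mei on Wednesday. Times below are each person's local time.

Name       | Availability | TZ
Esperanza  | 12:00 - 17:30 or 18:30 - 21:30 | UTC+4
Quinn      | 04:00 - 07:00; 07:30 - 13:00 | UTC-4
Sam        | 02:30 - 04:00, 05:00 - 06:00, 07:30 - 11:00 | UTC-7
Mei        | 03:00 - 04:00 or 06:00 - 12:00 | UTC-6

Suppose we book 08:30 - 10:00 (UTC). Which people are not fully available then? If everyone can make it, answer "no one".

Mei, Sam

Esperanza in UTC: 08:00-13:30, 14:30-17:30 (subtract 4h to convert from UTC+4).
Quinn in UTC: 08:00-11:00, 11:30-17:00 (add 4h to convert from UTC-4).
Sam in UTC: 09:30-11:00, 12:00-13:00, 14:30-18:00 (add 7h to convert from UTC-7).
Mei in UTC: 09:00-10:00, 12:00-18:00 (add 6h to convert from UTC-6).
Esperanza: free for 08:30-10:00. Quinn: free for 08:30-10:00. Sam: not fully free for 08:30-10:00. Mei: not fully free for 08:30-10:00.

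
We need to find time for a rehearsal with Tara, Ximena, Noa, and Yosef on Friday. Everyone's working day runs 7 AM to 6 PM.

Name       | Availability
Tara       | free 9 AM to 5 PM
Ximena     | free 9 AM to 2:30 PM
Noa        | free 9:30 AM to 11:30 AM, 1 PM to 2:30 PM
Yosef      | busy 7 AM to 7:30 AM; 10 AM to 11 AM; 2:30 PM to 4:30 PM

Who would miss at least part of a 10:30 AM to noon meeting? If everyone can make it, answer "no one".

Noa, Yosef

Tara free: 09:00-17:00.
Ximena free: 09:00-14:30.
Noa free: 09:30-11:30, 13:00-14:30.
Yosef free: 07:30-10:00, 11:00-14:30, 16:30-18:00 (invert busy blocks within the working day).
Tara: free for 10:30-12:00. Ximena: free for 10:30-12:00. Noa: not fully free for 10:30-12:00. Yosef: not fully free for 10:30-12:00.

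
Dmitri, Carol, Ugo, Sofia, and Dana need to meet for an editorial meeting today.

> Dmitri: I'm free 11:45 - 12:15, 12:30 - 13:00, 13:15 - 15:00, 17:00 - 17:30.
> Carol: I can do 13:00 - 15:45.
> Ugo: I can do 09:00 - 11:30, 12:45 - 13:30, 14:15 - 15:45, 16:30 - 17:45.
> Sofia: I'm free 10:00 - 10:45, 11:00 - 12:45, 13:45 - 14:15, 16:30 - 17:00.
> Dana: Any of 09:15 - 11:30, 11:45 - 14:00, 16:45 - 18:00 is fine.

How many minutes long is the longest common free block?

0

Dmitri ∩ Carol: 13:15-15:00.
Dmitri ∩ Carol ∩ Ugo: 13:15-13:30, 14:15-15:00.
Dmitri ∩ Carol ∩ Ugo ∩ Sofia: ∅.
Dmitri ∩ Carol ∩ Ugo ∩ Sofia ∩ Dana: ∅.
There is no time when everyone is free.
No common window exists, so the longest block is 0 minutes.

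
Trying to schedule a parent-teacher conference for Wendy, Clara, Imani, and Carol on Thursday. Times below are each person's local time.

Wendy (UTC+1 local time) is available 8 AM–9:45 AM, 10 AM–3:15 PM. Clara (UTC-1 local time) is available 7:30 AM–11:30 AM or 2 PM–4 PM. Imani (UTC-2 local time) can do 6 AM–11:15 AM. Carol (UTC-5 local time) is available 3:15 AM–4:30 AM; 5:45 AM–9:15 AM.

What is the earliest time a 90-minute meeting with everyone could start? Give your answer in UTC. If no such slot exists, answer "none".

Wendy in UTC: 07:00-08:45, 09:00-14:15 (subtract 1h to convert from UTC+1).
Clara in UTC: 08:30-12:30, 15:00-17:00 (add 1h to convert from UTC-1).
Imani in UTC: 08:00-13:15 (add 2h to convert from UTC-2).
Carol in UTC: 08:15-09:30, 10:45-14:15 (add 5h to convert from UTC-5).
Wendy ∩ Clara: 08:30-08:45, 09:00-12:30.
Wendy ∩ Clara ∩ Imani: 08:30-08:45, 09:00-12:30.
Wendy ∩ Clara ∩ Imani ∩ Carol: 08:30-08:45, 09:00-09:30, 10:45-12:30.
The first common window of at least 90 minutes is 10:45-12:30, so the earliest start is 10:45.

10:45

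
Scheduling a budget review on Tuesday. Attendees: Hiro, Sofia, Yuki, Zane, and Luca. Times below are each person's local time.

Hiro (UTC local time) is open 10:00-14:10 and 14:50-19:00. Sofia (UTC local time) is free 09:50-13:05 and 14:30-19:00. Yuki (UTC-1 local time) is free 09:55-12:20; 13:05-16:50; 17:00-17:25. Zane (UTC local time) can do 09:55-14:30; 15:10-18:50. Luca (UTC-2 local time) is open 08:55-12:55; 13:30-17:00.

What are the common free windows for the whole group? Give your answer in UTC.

Hiro in UTC: 10:00-14:10, 14:50-19:00.
Sofia in UTC: 09:50-13:05, 14:30-19:00.
Yuki in UTC: 10:55-13:20, 14:05-17:50, 18:00-18:25 (add 1h to convert from UTC-1).
Zane in UTC: 09:55-14:30, 15:10-18:50.
Luca in UTC: 10:55-14:55, 15:30-19:00 (add 2h to convert from UTC-2).
Hiro ∩ Sofia: 10:00-13:05, 14:50-19:00.
Hiro ∩ Sofia ∩ Yuki: 10:55-13:05, 14:50-17:50, 18:00-18:25.
Hiro ∩ Sofia ∩ Yuki ∩ Zane: 10:55-13:05, 15:10-17:50, 18:00-18:25.
Hiro ∩ Sofia ∩ Yuki ∩ Zane ∩ Luca: 10:55-13:05, 15:30-17:50, 18:00-18:25.
So the common availability across everyone is 10:55-13:05, 15:30-17:50, 18:00-18:25.

10:55-13:05, 15:30-17:50, 18:00-18:25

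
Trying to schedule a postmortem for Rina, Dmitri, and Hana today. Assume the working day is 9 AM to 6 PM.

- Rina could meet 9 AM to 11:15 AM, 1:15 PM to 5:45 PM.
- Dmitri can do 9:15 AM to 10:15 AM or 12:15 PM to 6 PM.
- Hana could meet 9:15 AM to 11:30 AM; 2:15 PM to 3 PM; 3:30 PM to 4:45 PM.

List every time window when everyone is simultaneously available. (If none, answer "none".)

09:15-10:15, 14:15-15:00, 15:30-16:45

Rina ∩ Dmitri: 09:15-10:15, 13:15-17:45.
Rina ∩ Dmitri ∩ Hana: 09:15-10:15, 14:15-15:00, 15:30-16:45.
So the common availability across everyone is 09:15-10:15, 14:15-15:00, 15:30-16:45.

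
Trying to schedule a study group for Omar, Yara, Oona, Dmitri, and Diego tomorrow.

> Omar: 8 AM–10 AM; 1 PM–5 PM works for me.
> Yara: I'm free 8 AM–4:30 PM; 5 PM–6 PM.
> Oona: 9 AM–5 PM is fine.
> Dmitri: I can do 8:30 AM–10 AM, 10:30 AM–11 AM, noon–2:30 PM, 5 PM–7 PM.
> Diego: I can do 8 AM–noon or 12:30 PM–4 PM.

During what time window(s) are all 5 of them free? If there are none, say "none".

09:00-10:00, 13:00-14:30

Omar ∩ Yara: 08:00-10:00, 13:00-16:30.
Omar ∩ Yara ∩ Oona: 09:00-10:00, 13:00-16:30.
Omar ∩ Yara ∩ Oona ∩ Dmitri: 09:00-10:00, 13:00-14:30.
Omar ∩ Yara ∩ Oona ∩ Dmitri ∩ Diego: 09:00-10:00, 13:00-14:30.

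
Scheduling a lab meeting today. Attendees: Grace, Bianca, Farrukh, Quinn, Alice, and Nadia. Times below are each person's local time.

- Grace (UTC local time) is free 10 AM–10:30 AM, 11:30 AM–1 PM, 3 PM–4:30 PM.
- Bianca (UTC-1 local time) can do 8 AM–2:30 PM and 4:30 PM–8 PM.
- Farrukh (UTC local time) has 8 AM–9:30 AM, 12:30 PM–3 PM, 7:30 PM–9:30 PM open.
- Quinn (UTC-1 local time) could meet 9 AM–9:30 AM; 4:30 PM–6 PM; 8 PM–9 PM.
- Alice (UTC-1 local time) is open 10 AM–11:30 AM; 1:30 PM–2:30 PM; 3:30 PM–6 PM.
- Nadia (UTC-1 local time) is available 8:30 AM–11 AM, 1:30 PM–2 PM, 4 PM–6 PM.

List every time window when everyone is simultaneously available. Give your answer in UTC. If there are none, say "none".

Grace in UTC: 10:00-10:30, 11:30-13:00, 15:00-16:30.
Bianca in UTC: 09:00-15:30, 17:30-21:00 (add 1h to convert from UTC-1).
Farrukh in UTC: 08:00-09:30, 12:30-15:00, 19:30-21:30.
Quinn in UTC: 10:00-10:30, 17:30-19:00, 21:00-22:00 (add 1h to convert from UTC-1).
Alice in UTC: 11:00-12:30, 14:30-15:30, 16:30-19:00 (add 1h to convert from UTC-1).
Nadia in UTC: 09:30-12:00, 14:30-15:00, 17:00-19:00 (add 1h to convert from UTC-1).
Grace ∩ Bianca: 10:00-10:30, 11:30-13:00, 15:00-15:30.
Grace ∩ Bianca ∩ Farrukh: 12:30-13:00.
Grace ∩ Bianca ∩ Farrukh ∩ Quinn: ∅.
Grace ∩ Bianca ∩ Farrukh ∩ Quinn ∩ Alice: ∅.
Grace ∩ Bianca ∩ Farrukh ∩ Quinn ∩ Alice ∩ Nadia: ∅.
There is no time when everyone is free.

none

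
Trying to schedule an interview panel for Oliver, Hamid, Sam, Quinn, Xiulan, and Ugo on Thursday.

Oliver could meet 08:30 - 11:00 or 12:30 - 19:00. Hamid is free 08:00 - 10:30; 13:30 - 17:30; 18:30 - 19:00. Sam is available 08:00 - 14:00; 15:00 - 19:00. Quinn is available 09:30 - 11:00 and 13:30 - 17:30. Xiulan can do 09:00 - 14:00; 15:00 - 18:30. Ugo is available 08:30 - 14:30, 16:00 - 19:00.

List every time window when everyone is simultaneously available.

Oliver ∩ Hamid: 08:30-10:30, 13:30-17:30, 18:30-19:00.
Oliver ∩ Hamid ∩ Sam: 08:30-10:30, 13:30-14:00, 15:00-17:30, 18:30-19:00.
Oliver ∩ Hamid ∩ Sam ∩ Quinn: 09:30-10:30, 13:30-14:00, 15:00-17:30.
Oliver ∩ Hamid ∩ Sam ∩ Quinn ∩ Xiulan: 09:30-10:30, 13:30-14:00, 15:00-17:30.
Oliver ∩ Hamid ∩ Sam ∩ Quinn ∩ Xiulan ∩ Ugo: 09:30-10:30, 13:30-14:00, 16:00-17:30.
Those are the intersection windows.

09:30-10:30, 13:30-14:00, 16:00-17:30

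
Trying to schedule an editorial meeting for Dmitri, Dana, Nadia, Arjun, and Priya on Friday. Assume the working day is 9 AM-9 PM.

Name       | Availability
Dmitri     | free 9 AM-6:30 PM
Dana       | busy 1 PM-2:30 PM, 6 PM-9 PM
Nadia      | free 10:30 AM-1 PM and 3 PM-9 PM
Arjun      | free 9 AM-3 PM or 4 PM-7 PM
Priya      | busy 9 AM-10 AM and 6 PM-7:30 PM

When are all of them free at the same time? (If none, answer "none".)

Dmitri free: 09:00-18:30.
Dana free: 09:00-13:00, 14:30-18:00 (invert busy blocks within the working day).
Nadia free: 10:30-13:00, 15:00-21:00.
Arjun free: 09:00-15:00, 16:00-19:00.
Priya free: 10:00-18:00, 19:30-21:00 (invert busy blocks within the working day).
Dmitri ∩ Dana: 09:00-13:00, 14:30-18:00.
Dmitri ∩ Dana ∩ Nadia: 10:30-13:00, 15:00-18:00.
Dmitri ∩ Dana ∩ Nadia ∩ Arjun: 10:30-13:00, 16:00-18:00.
Dmitri ∩ Dana ∩ Nadia ∩ Arjun ∩ Priya: 10:30-13:00, 16:00-18:00.

10:30-13:00, 16:00-18:00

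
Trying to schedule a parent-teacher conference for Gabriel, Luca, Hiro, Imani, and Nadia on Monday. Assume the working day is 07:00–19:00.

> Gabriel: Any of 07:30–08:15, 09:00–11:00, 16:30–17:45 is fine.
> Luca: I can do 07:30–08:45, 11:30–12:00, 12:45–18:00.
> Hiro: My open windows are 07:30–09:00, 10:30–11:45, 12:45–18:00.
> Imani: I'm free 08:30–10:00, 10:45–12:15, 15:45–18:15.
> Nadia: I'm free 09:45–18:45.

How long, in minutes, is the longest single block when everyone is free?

75

Gabriel ∩ Luca: 07:30-08:15, 16:30-17:45.
Gabriel ∩ Luca ∩ Hiro: 07:30-08:15, 16:30-17:45.
Gabriel ∩ Luca ∩ Hiro ∩ Imani: 16:30-17:45.
Gabriel ∩ Luca ∩ Hiro ∩ Imani ∩ Nadia: 16:30-17:45.
Those are the intersection windows.
The longest is 16:30-17:45 at 75 minutes.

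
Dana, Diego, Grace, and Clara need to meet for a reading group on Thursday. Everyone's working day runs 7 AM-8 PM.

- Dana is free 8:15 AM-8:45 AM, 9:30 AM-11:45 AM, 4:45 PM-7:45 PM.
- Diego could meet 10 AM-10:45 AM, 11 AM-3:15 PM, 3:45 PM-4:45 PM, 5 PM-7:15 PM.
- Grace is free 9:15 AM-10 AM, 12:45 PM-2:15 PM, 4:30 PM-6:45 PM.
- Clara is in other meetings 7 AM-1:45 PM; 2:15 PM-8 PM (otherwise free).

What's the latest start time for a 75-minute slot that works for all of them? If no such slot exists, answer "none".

Dana free: 08:15-08:45, 09:30-11:45, 16:45-19:45.
Diego free: 10:00-10:45, 11:00-15:15, 15:45-16:45, 17:00-19:15.
Grace free: 09:15-10:00, 12:45-14:15, 16:30-18:45.
Clara free: 13:45-14:15 (invert busy blocks within the working day).
Dana ∩ Diego: 10:00-10:45, 11:00-11:45, 17:00-19:15.
Dana ∩ Diego ∩ Grace: 17:00-18:45.
Dana ∩ Diego ∩ Grace ∩ Clara: ∅.
There is no time when everyone is free.
No common window is at least 75 minutes long.

none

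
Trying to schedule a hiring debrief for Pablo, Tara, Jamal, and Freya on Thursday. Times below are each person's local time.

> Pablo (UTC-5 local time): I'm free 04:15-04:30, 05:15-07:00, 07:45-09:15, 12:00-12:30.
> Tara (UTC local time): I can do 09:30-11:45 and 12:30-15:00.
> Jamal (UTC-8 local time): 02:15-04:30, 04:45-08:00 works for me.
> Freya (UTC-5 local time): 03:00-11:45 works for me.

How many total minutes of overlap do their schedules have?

180

Pablo in UTC: 09:15-09:30, 10:15-12:00, 12:45-14:15, 17:00-17:30 (add 5h to convert from UTC-5).
Tara in UTC: 09:30-11:45, 12:30-15:00.
Jamal in UTC: 10:15-12:30, 12:45-16:00 (add 8h to convert from UTC-8).
Freya in UTC: 08:00-16:45 (add 5h to convert from UTC-5).
Pablo ∩ Tara: 10:15-11:45, 12:45-14:15.
Pablo ∩ Tara ∩ Jamal: 10:15-11:45, 12:45-14:15.
Pablo ∩ Tara ∩ Jamal ∩ Freya: 10:15-11:45, 12:45-14:15.
Summing the common windows: 90 + 90 = 180 minutes.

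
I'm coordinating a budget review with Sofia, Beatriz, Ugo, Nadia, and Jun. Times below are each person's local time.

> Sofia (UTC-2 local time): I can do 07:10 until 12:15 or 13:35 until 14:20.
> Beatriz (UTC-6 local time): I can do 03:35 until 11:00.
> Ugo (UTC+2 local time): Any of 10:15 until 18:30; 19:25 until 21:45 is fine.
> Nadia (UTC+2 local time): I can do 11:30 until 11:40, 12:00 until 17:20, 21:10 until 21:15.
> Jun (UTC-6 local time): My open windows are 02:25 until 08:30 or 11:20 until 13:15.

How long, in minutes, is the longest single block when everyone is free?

Sofia in UTC: 09:10-14:15, 15:35-16:20 (add 2h to convert from UTC-2).
Beatriz in UTC: 09:35-17:00 (add 6h to convert from UTC-6).
Ugo in UTC: 08:15-16:30, 17:25-19:45 (subtract 2h to convert from UTC+2).
Nadia in UTC: 09:30-09:40, 10:00-15:20, 19:10-19:15 (subtract 2h to convert from UTC+2).
Jun in UTC: 08:25-14:30, 17:20-19:15 (add 6h to convert from UTC-6).
Sofia ∩ Beatriz: 09:35-14:15, 15:35-16:20.
Sofia ∩ Beatriz ∩ Ugo: 09:35-14:15, 15:35-16:20.
Sofia ∩ Beatriz ∩ Ugo ∩ Nadia: 09:35-09:40, 10:00-14:15.
Sofia ∩ Beatriz ∩ Ugo ∩ Nadia ∩ Jun: 09:35-09:40, 10:00-14:15.
The longest is 10:00-14:15 at 255 minutes.

255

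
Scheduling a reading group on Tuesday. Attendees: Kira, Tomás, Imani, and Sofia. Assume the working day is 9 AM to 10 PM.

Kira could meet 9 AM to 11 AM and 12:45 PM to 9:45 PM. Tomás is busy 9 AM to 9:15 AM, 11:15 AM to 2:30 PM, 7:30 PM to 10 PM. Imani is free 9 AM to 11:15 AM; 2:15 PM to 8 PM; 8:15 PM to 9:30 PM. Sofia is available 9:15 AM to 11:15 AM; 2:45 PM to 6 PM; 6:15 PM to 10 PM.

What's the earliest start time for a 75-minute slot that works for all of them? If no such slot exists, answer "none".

Kira free: 09:00-11:00, 12:45-21:45.
Tomás free: 09:15-11:15, 14:30-19:30 (invert busy blocks within the working day).
Imani free: 09:00-11:15, 14:15-20:00, 20:15-21:30.
Sofia free: 09:15-11:15, 14:45-18:00, 18:15-22:00.
Kira ∩ Tomás: 09:15-11:00, 14:30-19:30.
Kira ∩ Tomás ∩ Imani: 09:15-11:00, 14:30-19:30.
Kira ∩ Tomás ∩ Imani ∩ Sofia: 09:15-11:00, 14:45-18:00, 18:15-19:30.
The first common window of at least 75 minutes is 09:15-11:00, so the earliest start is 09:15.

09:15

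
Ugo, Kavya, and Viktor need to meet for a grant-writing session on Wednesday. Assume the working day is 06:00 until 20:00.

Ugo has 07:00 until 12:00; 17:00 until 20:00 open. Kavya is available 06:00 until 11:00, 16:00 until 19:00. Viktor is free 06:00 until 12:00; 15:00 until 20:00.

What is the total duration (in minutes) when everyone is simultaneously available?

Ugo ∩ Kavya: 07:00-11:00, 17:00-19:00.
Ugo ∩ Kavya ∩ Viktor: 07:00-11:00, 17:00-19:00.
Those are the intersection windows.
Summing the common windows: 240 + 120 = 360 minutes.

360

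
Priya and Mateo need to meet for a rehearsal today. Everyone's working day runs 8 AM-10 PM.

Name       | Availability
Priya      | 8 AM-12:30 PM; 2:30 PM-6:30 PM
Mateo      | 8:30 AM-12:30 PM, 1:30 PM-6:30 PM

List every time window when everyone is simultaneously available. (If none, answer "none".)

Priya ∩ Mateo: 08:30-12:30, 14:30-18:30.

08:30-12:30, 14:30-18:30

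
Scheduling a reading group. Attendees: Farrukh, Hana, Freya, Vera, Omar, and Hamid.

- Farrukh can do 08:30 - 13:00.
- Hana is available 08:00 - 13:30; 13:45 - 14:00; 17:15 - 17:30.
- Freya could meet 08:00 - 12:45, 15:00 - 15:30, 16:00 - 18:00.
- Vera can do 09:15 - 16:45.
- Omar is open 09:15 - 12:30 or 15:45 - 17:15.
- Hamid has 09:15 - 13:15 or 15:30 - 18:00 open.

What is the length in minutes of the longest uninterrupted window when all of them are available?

Farrukh ∩ Hana: 08:30-13:00.
Farrukh ∩ Hana ∩ Freya: 08:30-12:45.
Farrukh ∩ Hana ∩ Freya ∩ Vera: 09:15-12:45.
Farrukh ∩ Hana ∩ Freya ∩ Vera ∩ Omar: 09:15-12:30.
Farrukh ∩ Hana ∩ Freya ∩ Vera ∩ Omar ∩ Hamid: 09:15-12:30.
The longest is 09:15-12:30 at 195 minutes.

195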